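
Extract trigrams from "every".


Word: "every" (length 5)
Number of trigrams = 5 - 3 + 1 = 3
  Position 0: "eve"
  Position 1: "ver"
  Position 2: "ery"
Trigrams = "eve", "ver", "ery"


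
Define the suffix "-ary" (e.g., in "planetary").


Suffix: -ary
Example: planetary (planet + -ary)
Meaning = relating to


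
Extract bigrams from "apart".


Word: "apart" (length 5)
Number of bigrams = 5 - 2 + 1 = 4
  Position 0: "ap"
  Position 1: "pa"
  Position 2: "ar"
  Position 3: "rt"
Bigrams = "ap", "pa", "ar", "rt"


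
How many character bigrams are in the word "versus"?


Word: "versus" (length 6)
Number of 2-grams = length - 2 + 1 = 6 - 2 + 1
= 5


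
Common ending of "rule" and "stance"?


Word 1: "rule"
Word 2: "stance"
Comparing from end:
  Pos -1: 'e' == 'e'
  Pos -2: 'l' != 'c' (stop)
LCS = "e" (length 1)


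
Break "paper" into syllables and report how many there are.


Word: "paper"
Syllable breakdown: pa | per
Counting: 2 parts
= 2 syllables


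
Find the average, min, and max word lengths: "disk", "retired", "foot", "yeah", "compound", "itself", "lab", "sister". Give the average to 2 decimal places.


Lengths: "disk"=4, "retired"=7, "foot"=4, "yeah"=4, "compound"=8, "itself"=6, "lab"=3, "sister"=6
Sum = 42, Count = 8
Average = 42/8 = 5.25
= avg=5.25, min=3, max=8


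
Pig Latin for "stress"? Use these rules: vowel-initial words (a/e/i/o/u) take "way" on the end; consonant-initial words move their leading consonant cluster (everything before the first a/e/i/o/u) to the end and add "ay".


Word: "stress"
Starts with consonant(s) → move to end, add 'ay'
Consonant cluster: "str"
Pig Latin = "essstray"


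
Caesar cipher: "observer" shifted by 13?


Word: "observer"
Shift: 13
Each letter → (letter + shift) mod 26:
  'o' (14) + 13 = 1 → 'b'
  'b' (1) + 13 = 14 → 'o'
  's' (18) + 13 = 5 → 'f'
  'e' (4) + 13 = 17 → 'r'
  'r' (17) + 13 = 4 → 'e'
  'v' (21) + 13 = 8 → 'i'
  'e' (4) + 13 = 17 → 'r'
  'r' (17) + 13 = 4 → 'e'
Result = "bofreire"


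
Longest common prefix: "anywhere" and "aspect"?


Word 1: "anywhere"
Word 2: "aspect"
Comparing from start:
  Pos 0: 'a' == 'a'
  Pos 1: 'n' != 's' (stop)
LCP = "a" (length 1)


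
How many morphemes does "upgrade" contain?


Word: "upgrade"
Morphemes: up- | grade
Each morpheme carries meaning
= 2 morphemes


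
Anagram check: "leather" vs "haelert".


Word 1: "leather" → sorted: aeehlrt
Word 2: "haelert" → sorted: aeehlrt
Same letters? aeehlrt == aeehlrt
Anagram = Yes


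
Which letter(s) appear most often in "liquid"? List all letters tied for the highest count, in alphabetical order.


Word: "liquid"
Letter counts:
  'd': 1
  'i': 2
  'l': 1
  'q': 1
  'u': 1
Maximum count = 2
Most frequent = 'i' (2 times each)


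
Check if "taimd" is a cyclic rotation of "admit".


Word: "admit", Candidate: "taimd"
Method: check if candidate is substring of word+word
"admitadmit" contains "taimd"? No
Is rotation = No


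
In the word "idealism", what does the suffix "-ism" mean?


Suffix: -ism
Example: idealism (ideal + -ism)
Meaning = belief / practice


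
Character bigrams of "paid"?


Word: "paid" (length 4)
Number of bigrams = 4 - 2 + 1 = 3
  Position 0: "pa"
  Position 1: "ai"
  Position 2: "id"
Bigrams = "pa", "ai", "id"


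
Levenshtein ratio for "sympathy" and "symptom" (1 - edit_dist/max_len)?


Word 1: "sympathy" (length 8)
Word 2: "symptom" (length 7)
One optimal edit sequence:
  1. keep 's'
  2. keep 'y'
  3. keep 'm'
  4. keep 'p'
  5. delete 'a'  (+1)
  6. keep 't'
  7. substitute 'h' -> 'o'  (+1)
  8. substitute 'y' -> 'm'  (+1)
Edit distance = 3
Max length = max(8, 7) = 8
Similarity = 1 - 3/8
= 0.6250


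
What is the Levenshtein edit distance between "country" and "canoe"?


Word 1: "country" (length 7)
Word 2: "canoe" (length 5)
One optimal edit sequence (insert/delete/substitute each cost 1):
  1. keep 'c'
  2. delete 'o'  (+1)
  3. substitute 'u' -> 'a'  (+1)
  4. keep 'n'
  5. delete 't'  (+1)
  6. substitute 'r' -> 'o'  (+1)
  7. substitute 'y' -> 'e'  (+1)
Total edit operations: 5
Edit distance = 5


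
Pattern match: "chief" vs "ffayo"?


Pattern of "chief": [0, 1, 2, 3, 4]
Pattern of "ffayo": [0, 0, 1, 2, 3]
Patterns do not match
Same pattern = No


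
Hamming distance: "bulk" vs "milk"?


Comparing character by character (same length = 4):
  Pos 0: 'b' vs 'm' !=
  Pos 1: 'u' vs 'i' !=
  Pos 2: 'l' vs 'l' =
  Pos 3: 'k' vs 'k' =
Hamming distance = 2


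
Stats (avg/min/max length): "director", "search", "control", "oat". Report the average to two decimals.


Lengths: "director"=8, "search"=6, "control"=7, "oat"=3
Sum = 24, Count = 4
Average = 24/4 = 6.00
= avg=6.00, min=3, max=8


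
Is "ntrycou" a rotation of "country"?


Word: "country", Candidate: "ntrycou"
Method: check if candidate is substring of word+word
"countrycountry" contains "ntrycou"? Yes
Is rotation = Yes


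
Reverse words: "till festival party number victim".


Original: "till festival party number victim"
Words (1..n): till | festival | party | number | victim
Reversed (n..1): victim | number | party | festival | till
Result = "victim number party festival till"


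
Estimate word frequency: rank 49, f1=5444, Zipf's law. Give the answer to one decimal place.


Zipf's law: f(r) = f(1) / r
f(1) = 5444
f(49) = 5444 / 49
= 111.1 occurrences


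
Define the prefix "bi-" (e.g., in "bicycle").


Prefix: bi-
Example: bicycle = bi- + cycle
Meaning = two


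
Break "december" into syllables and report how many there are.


Word: "december"
Syllable breakdown: de-cem-ber
Counting: 3 parts
= 3 syllables


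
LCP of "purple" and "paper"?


Word 1: "purple"
Word 2: "paper"
Comparing from start:
  Pos 0: 'p' == 'p'
  Pos 1: 'u' != 'a' (stop)
LCP = "p" (length 1)


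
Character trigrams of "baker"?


Word: "baker" (length 5)
Number of trigrams = 5 - 3 + 1 = 3
  Position 0: "bak"
  Position 1: "ake"
  Position 2: "ker"
Trigrams = "bak", "ake", "ker"


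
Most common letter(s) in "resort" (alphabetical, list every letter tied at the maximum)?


Word: "resort"
Letter counts:
  'e': 1
  'o': 1
  'r': 2
  's': 1
  't': 1
Maximum count = 2
Most frequent = 'r' (2 times each)


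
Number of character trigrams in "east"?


Word: "east" (length 4)
Number of 3-grams = length - 3 + 1 = 4 - 3 + 1
= 2


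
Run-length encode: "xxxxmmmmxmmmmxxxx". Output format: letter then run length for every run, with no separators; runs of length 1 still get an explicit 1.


String: "xxxxmmmmxmmmmxxxx"
Scanning for consecutive runs:
  'x' x 4
  'm' x 4
  'x' x 1
  'm' x 4
  'x' x 4
RLE = "x4m4x1m4x4"


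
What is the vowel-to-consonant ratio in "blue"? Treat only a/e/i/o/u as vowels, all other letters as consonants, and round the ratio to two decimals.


Word: "blue"
Vowels (a,e,i,o,u): 2
Consonants: 2
Ratio = 2/2
= 1.00


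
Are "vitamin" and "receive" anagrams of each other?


Word 1: "vitamin" → sorted: aiimntv
Word 2: "receive" → sorted: ceeeirv
Same letters? aiimntv != ceeeirv
Anagram = No


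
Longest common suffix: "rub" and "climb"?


Word 1: "rub"
Word 2: "climb"
Comparing from end:
  Pos -1: 'b' == 'b'
  Pos -2: 'u' != 'm' (stop)
LCS = "b" (length 1)


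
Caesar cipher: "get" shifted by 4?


Word: "get"
Shift: 4
Each letter → (letter + shift) mod 26:
  'g' (6) + 4 = 10 → 'k'
  'e' (4) + 4 = 8 → 'i'
  't' (19) + 4 = 23 → 'x'
Result = "kix"


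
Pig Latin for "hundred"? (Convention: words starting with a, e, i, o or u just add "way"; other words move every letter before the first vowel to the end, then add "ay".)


Word: "hundred"
Starts with consonant(s) → move to end, add 'ay'
Consonant cluster: "h"
Pig Latin = "undredhay"


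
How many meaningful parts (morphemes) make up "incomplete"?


Word: "incomplete"
Morphemes: in- | complete
Each morpheme carries meaning
= 2 morphemes


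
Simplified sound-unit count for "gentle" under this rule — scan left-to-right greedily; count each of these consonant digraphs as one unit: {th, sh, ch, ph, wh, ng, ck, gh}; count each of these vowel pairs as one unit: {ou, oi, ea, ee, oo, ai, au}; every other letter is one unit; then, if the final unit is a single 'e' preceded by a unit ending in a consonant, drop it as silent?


Word: "gentle" (6 letters)
Left-to-right scan:
  1. 'g' (letter)
  2. 'e' (letter)
  3. 'n' (letter)
  4. 't' (letter)
  5. 'l' (letter)
  6. 'e' (letter)
Units from scan: 6
Final unit is 'e' after a consonant -> drop as silent (-1)
Sound units = 5 units


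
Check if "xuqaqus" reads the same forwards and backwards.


Word: "xuqaqus"
Reversed: "suqaqux"
Forward == Backward? xuqaqus != suqaqux
Palindrome = No


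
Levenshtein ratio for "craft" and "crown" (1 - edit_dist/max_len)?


Word 1: "craft" (length 5)
Word 2: "crown" (length 5)
One optimal edit sequence:
  1. keep 'c'
  2. keep 'r'
  3. substitute 'a' -> 'o'  (+1)
  4. substitute 'f' -> 'w'  (+1)
  5. substitute 't' -> 'n'  (+1)
Edit distance = 3
Max length = max(5, 5) = 5
Similarity = 1 - 3/5
= 0.4000


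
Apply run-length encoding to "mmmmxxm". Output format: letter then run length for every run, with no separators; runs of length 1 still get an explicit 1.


String: "mmmmxxm"
Scanning for consecutive runs:
  'm' x 4
  'x' x 2
  'm' x 1
RLE = "m4x2m1"


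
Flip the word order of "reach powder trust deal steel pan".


Original: "reach powder trust deal steel pan"
Words (1..n): reach | powder | trust | deal | steel | pan
Reversed (n..1): pan | steel | deal | trust | powder | reach
Result = "pan steel deal trust powder reach"


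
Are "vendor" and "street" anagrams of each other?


Word 1: "vendor" → sorted: denorv
Word 2: "street" → sorted: eerstt
Same letters? denorv != eerstt
Anagram = No


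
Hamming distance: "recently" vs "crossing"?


Comparing character by character (same length = 8):
  Pos 0: 'r' vs 'c' !=
  Pos 1: 'e' vs 'r' !=
  Pos 2: 'c' vs 'o' !=
  Pos 3: 'e' vs 's' !=
  Pos 4: 'n' vs 's' !=
  Pos 5: 't' vs 'i' !=
  Pos 6: 'l' vs 'n' !=
  Pos 7: 'y' vs 'g' !=
Hamming distance = 8


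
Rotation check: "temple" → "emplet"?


Word: "temple", Candidate: "emplet"
Method: check if candidate is substring of word+word
"templetemple" contains "emplet"? Yes
Is rotation = Yes


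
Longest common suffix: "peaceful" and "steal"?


Word 1: "peaceful"
Word 2: "steal"
Comparing from end:
  Pos -1: 'l' == 'l'
  Pos -2: 'u' != 'a' (stop)
LCS = "l" (length 1)


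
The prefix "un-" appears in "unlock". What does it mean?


Prefix: un-
Example: unlock (un- + lock)
Meaning = not / reverse


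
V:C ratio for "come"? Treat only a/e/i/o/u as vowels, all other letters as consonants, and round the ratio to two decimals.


Word: "come"
Vowels (a,e,i,o,u): 2
Consonants: 2
Ratio = 2/2
= 1.00


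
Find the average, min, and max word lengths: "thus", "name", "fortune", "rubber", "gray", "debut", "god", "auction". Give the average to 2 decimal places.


Lengths: "thus"=4, "name"=4, "fortune"=7, "rubber"=6, "gray"=4, "debut"=5, "god"=3, "auction"=7
Sum = 40, Count = 8
Average = 40/8 = 5.00
= avg=5.00, min=3, max=7


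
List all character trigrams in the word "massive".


Word: "massive" (length 7)
Number of trigrams = 7 - 3 + 1 = 5
  Position 0: "mas"
  Position 1: "ass"
  Position 2: "ssi"
  Position 3: "siv"
  Position 4: "ive"
Trigrams = "mas", "ass", "ssi", "siv", "ive"


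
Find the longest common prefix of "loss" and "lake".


Word 1: "loss"
Word 2: "lake"
Comparing from start:
  Pos 0: 'l' == 'l'
  Pos 1: 'o' != 'a' (stop)
LCP = "l" (length 1)


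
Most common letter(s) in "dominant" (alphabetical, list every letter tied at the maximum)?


Word: "dominant"
Letter counts:
  'a': 1
  'd': 1
  'i': 1
  'm': 1
  'n': 2
  'o': 1
  't': 1
Maximum count = 2
Most frequent = 'n' (2 times each)


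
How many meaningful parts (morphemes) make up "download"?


Word: "download"
Morphemes: down- + load
Each morpheme carries meaning
= 2 morphemes


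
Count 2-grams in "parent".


Word: "parent" (length 6)
Number of 2-grams = length - 2 + 1 = 6 - 2 + 1
= 5


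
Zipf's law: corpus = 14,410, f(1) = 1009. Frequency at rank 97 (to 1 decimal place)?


Zipf's law: f(r) = f(1) / r
f(1) = 1009
f(97) = 1009 / 97
= 10.4 occurrences


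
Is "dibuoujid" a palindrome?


Word: "dibuoujid"
Reversed: "dijuoubid"
Forward == Backward? dibuoujid != dijuoubid
Palindrome = No


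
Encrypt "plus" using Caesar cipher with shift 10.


Word: "plus"
Shift: 10
Each letter → (letter + shift) mod 26:
  'p' (15) + 10 = 25 → 'z'
  'l' (11) + 10 = 21 → 'v'
  'u' (20) + 10 = 4 → 'e'
  's' (18) + 10 = 2 → 'c'
Result = "zvec"


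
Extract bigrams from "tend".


Word: "tend" (length 4)
Number of bigrams = 4 - 2 + 1 = 3
  Position 0: "te"
  Position 1: "en"
  Position 2: "nd"
Bigrams = "te", "en", "nd"


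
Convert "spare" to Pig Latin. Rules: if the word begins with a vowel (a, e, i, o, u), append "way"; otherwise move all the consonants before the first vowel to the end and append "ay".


Word: "spare"
Starts with consonant(s) → move to end, add 'ay'
Consonant cluster: "sp"
Pig Latin = "arespay"


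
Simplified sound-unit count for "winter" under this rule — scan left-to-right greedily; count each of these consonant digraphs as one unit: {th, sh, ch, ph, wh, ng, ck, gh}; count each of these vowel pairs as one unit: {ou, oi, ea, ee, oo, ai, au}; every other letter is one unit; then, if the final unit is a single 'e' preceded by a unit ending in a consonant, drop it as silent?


Word: "winter" (6 letters)
Left-to-right scan:
  [1] 'w' (letter)
  [2] 'i' (letter)
  [3] 'n' (letter)
  [4] 't' (letter)
  [5] 'e' (letter)
  [6] 'r' (letter)
Units from scan: 6
Sound units = 6 units


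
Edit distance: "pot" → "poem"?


Word 1: "pot" (length 3)
Word 2: "poem" (length 4)
One optimal edit sequence (insert/delete/substitute each cost 1):
  1. keep 'p'
  2. keep 'o'
  3. insert 'e'  (+1)
  4. substitute 't' -> 'm'  (+1)
Total edit operations: 2
Edit distance = 2


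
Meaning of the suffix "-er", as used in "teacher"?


Suffix: -er
Example: teacher (teach + -er)
Meaning = one who / more


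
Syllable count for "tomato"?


Word: "tomato"
Syllable breakdown: to-ma-to
Counting: 3 parts
= 3 syllables


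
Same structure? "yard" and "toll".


Pattern of "yard": [0, 1, 2, 3]
Pattern of "toll": [0, 1, 2, 2]
Patterns do not match
Same pattern = No


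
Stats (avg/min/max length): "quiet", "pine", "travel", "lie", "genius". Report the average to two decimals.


Lengths: "quiet"=5, "pine"=4, "travel"=6, "lie"=3, "genius"=6
Sum = 24, Count = 5
Average = 24/5 = 4.80
= avg=4.80, min=3, max=6


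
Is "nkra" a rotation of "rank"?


Word: "rank", Candidate: "nkra"
Method: check if candidate is substring of word+word
"rankrank" contains "nkra"? Yes
Is rotation = Yes


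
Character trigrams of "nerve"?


Word: "nerve" (length 5)
Number of trigrams = 5 - 3 + 1 = 3
  Position 0: "ner"
  Position 1: "erv"
  Position 2: "rve"
Trigrams = "ner", "erv", "rve"


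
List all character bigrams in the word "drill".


Word: "drill" (length 5)
Number of bigrams = 5 - 2 + 1 = 4
  Position 0: "dr"
  Position 1: "ri"
  Position 2: "il"
  Position 3: "ll"
Bigrams = "dr", "ri", "il", "ll"


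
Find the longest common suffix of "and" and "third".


Word 1: "and"
Word 2: "third"
Comparing from end:
  Pos -1: 'd' == 'd'
  Pos -2: 'n' != 'r' (stop)
LCS = "d" (length 1)


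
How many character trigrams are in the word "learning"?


Word: "learning" (length 8)
Number of 3-grams = length - 3 + 1 = 8 - 3 + 1
= 6


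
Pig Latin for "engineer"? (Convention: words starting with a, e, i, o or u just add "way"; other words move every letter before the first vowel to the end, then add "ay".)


Word: "engineer"
Starts with vowel → add 'way'
Pig Latin = "engineerway"


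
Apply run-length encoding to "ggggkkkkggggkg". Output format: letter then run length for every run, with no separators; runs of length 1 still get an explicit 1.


String: "ggggkkkkggggkg"
Scanning for consecutive runs:
  'g' x 4
  'k' x 4
  'g' x 4
  'k' x 1
  'g' x 1
RLE = "g4k4g4k1g1"


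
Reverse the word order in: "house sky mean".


Original: "house sky mean"
Words (1..n): house | sky | mean
Reversed (n..1): mean | sky | house
Result = "mean sky house"


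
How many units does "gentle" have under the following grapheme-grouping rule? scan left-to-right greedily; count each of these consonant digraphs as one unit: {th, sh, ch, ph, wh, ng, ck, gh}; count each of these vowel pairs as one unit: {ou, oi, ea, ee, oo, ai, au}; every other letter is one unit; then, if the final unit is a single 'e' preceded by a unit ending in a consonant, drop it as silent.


Word: "gentle" (6 letters)
Left-to-right scan:
  (1) 'g' (letter)
  (2) 'e' (letter)
  (3) 'n' (letter)
  (4) 't' (letter)
  (5) 'l' (letter)
  (6) 'e' (letter)
Units from scan: 6
Final unit is 'e' after a consonant -> drop as silent (-1)
Sound units = 5 units


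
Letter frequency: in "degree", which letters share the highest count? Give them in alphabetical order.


Word: "degree"
Letter counts:
  'd': 1
  'e': 3
  'g': 1
  'r': 1
Maximum count = 3
Most frequent = 'e' (3 times each)


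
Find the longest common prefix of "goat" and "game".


Word 1: "goat"
Word 2: "game"
Comparing from start:
  Pos 0: 'g' == 'g'
  Pos 1: 'o' != 'a' (stop)
LCP = "g" (length 1)


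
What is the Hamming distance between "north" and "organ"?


Comparing character by character (same length = 5):
  Pos 0: 'n' vs 'o' !=
  Pos 1: 'o' vs 'r' !=
  Pos 2: 'r' vs 'g' !=
  Pos 3: 't' vs 'a' !=
  Pos 4: 'h' vs 'n' !=
Hamming distance = 5


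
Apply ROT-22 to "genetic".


Word: "genetic"
Shift: 22
Each letter → (letter + shift) mod 26:
  'g' (6) + 22 = 2 → 'c'
  'e' (4) + 22 = 0 → 'a'
  'n' (13) + 22 = 9 → 'j'
  'e' (4) + 22 = 0 → 'a'
  't' (19) + 22 = 15 → 'p'
  'i' (8) + 22 = 4 → 'e'
  'c' (2) + 22 = 24 → 'y'
Result = "cajapey"


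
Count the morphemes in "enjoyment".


Word: "enjoyment"
Morphemes: en- / joy / -ment
Each morpheme carries meaning
= 3 morphemes


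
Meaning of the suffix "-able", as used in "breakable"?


Suffix: -able
As in: breakable -> break + -able
Meaning = capable of


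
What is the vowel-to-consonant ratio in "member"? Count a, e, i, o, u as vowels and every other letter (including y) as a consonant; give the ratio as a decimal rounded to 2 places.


Word: "member"
Vowels (a,e,i,o,u): 2
Consonants: 4
Ratio = 2/4
= 0.50


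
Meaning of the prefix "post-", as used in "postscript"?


Prefix: post-
Example: postscript (post- + script)
Meaning = after


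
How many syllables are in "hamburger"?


Word: "hamburger"
Syllable breakdown: ham · bur · ger
Counting: 3 parts
= 3 syllables


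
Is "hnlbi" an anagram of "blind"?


Word 1: "blind" → sorted: bdiln
Word 2: "hnlbi" → sorted: bhiln
Same letters? bdiln != bhiln
Anagram = No


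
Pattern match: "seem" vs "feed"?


Pattern of "seem": [0, 1, 1, 2]
Pattern of "feed": [0, 1, 1, 2]
Patterns match
Same pattern = Yes


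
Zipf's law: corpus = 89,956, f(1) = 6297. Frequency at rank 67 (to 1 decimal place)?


Zipf's law: f(r) = f(1) / r
f(1) = 6297
f(67) = 6297 / 67
= 94.0 occurrences


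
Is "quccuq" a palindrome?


Word: "quccuq"
Reversed: "quccuq"
Forward == Backward? quccuq == quccuq
Palindrome = Yes


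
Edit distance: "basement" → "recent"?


Word 1: "basement" (length 8)
Word 2: "recent" (length 6)
One optimal edit sequence (insert/delete/substitute each cost 1):
  1. delete 'b'  (+1)
  2. delete 'a'  (+1)
  3. substitute 's' -> 'r'  (+1)
  4. keep 'e'
  5. substitute 'm' -> 'c'  (+1)
  6. keep 'e'
  7. keep 'n'
  8. keep 't'
Total edit operations: 4
Edit distance = 4


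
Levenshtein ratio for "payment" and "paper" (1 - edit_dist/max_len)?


Word 1: "payment" (length 7)
Word 2: "paper" (length 5)
One optimal edit sequence:
  1. keep 'p'
  2. keep 'a'
  3. delete 'y'  (+1)
  4. substitute 'm' -> 'p'  (+1)
  5. keep 'e'
  6. delete 'n'  (+1)
  7. substitute 't' -> 'r'  (+1)
Edit distance = 4
Max length = max(7, 5) = 7
Similarity = 1 - 4/7
= 0.4286


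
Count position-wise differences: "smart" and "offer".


Comparing character by character (same length = 5):
  Pos 0: 's' vs 'o' !=
  Pos 1: 'm' vs 'f' !=
  Pos 2: 'a' vs 'f' !=
  Pos 3: 'r' vs 'e' !=
  Pos 4: 't' vs 'r' !=
Hamming distance = 5


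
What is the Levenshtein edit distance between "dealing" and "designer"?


Word 1: "dealing" (length 7)
Word 2: "designer" (length 8)
One optimal edit sequence (insert/delete/substitute each cost 1):
  1. keep 'd'
  2. keep 'e'
  3. substitute 'a' -> 's'  (+1)
  4. substitute 'l' -> 'i'  (+1)
  5. substitute 'i' -> 'g'  (+1)
  6. keep 'n'
  7. insert 'e'  (+1)
  8. substitute 'g' -> 'r'  (+1)
Total edit operations: 5
Edit distance = 5


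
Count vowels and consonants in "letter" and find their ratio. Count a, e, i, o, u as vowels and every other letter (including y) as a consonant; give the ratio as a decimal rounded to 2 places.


Word: "letter"
Vowels (a,e,i,o,u): 2
Consonants: 4
Ratio = 2/4
= 0.50


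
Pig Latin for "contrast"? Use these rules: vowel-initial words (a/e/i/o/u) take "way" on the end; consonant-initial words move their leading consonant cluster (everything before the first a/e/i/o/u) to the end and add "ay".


Word: "contrast"
Starts with consonant(s) → move to end, add 'ay'
Consonant cluster: "c"
Pig Latin = "ontrastcay"


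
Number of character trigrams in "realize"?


Word: "realize" (length 7)
Number of 3-grams = length - 3 + 1 = 7 - 3 + 1
= 5


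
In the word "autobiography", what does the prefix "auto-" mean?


Prefix: auto-
Example: autobiography = auto- + biography
Meaning = self


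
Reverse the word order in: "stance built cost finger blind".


Original: "stance built cost finger blind"
Words (1..n): stance | built | cost | finger | blind
Reversed (n..1): blind | finger | cost | built | stance
Result = "blind finger cost built stance"


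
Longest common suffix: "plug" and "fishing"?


Word 1: "plug"
Word 2: "fishing"
Comparing from end:
  Pos -1: 'g' == 'g'
  Pos -2: 'u' != 'n' (stop)
LCS = "g" (length 1)


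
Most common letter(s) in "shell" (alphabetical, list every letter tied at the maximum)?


Word: "shell"
Letter counts:
  'e': 1
  'h': 1
  'l': 2
  's': 1
Maximum count = 2
Most frequent = 'l' (2 times each)


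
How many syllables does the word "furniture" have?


Word: "furniture"
Syllable breakdown: fur | ni | ture
Counting: 3 parts
= 3 syllables


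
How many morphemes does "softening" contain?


Word: "softening"
Morphemes: soft | -en | -ing
Each morpheme carries meaning
= 3 morphemes


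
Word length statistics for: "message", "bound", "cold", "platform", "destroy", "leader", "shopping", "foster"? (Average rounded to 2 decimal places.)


Lengths: "message"=7, "bound"=5, "cold"=4, "platform"=8, "destroy"=7, "leader"=6, "shopping"=8, "foster"=6
Sum = 51, Count = 8
Average = 51/8 = 6.38
= avg=6.38, min=4, max=8


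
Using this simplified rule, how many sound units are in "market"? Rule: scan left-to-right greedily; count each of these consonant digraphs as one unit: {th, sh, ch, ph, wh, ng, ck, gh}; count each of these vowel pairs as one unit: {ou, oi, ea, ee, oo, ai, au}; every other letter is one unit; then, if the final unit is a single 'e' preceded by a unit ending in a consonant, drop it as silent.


Word: "market" (6 letters)
Left-to-right scan:
  (1) 'm' (letter)
  (2) 'a' (letter)
  (3) 'r' (letter)
  (4) 'k' (letter)
  (5) 'e' (letter)
  (6) 't' (letter)
Units from scan: 6
Sound units = 6 units


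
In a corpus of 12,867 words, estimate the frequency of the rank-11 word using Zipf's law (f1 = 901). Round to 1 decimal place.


Zipf's law: f(r) = f(1) / r
f(1) = 901
f(11) = 901 / 11
= 81.9 occurrences


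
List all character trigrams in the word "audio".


Word: "audio" (length 5)
Number of trigrams = 5 - 3 + 1 = 3
  Position 0: "aud"
  Position 1: "udi"
  Position 2: "dio"
Trigrams = "aud", "udi", "dio"


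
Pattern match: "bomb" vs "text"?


Pattern of "bomb": [0, 1, 2, 0]
Pattern of "text": [0, 1, 2, 0]
Patterns match
Same pattern = Yes


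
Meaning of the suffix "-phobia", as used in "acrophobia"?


Suffix: -phobia
As in: acrophobia -> acro- + -phobia
Meaning = fear of


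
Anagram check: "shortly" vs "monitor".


Word 1: "shortly" → sorted: hlorsty
Word 2: "monitor" → sorted: imnoort
Same letters? hlorsty != imnoort
Anagram = No


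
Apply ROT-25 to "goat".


Word: "goat"
Shift: 25
Each letter → (letter + shift) mod 26:
  'g' (6) + 25 = 5 → 'f'
  'o' (14) + 25 = 13 → 'n'
  'a' (0) + 25 = 25 → 'z'
  't' (19) + 25 = 18 → 's'
Result = "fnzs"


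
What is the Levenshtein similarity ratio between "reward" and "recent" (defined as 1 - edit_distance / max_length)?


Word 1: "reward" (length 6)
Word 2: "recent" (length 6)
One optimal edit sequence:
  1. keep 'r'
  2. keep 'e'
  3. substitute 'w' -> 'c'  (+1)
  4. substitute 'a' -> 'e'  (+1)
  5. substitute 'r' -> 'n'  (+1)
  6. substitute 'd' -> 't'  (+1)
Edit distance = 4
Max length = max(6, 6) = 6
Similarity = 1 - 4/6
= 0.3333


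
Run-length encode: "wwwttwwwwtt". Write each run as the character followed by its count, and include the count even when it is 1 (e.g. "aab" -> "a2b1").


String: "wwwttwwwwtt"
Scanning for consecutive runs:
  'w' x 3
  't' x 2
  'w' x 4
  't' x 2
RLE = "w3t2w4t2"


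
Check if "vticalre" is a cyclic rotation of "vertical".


Word: "vertical", Candidate: "vticalre"
Method: check if candidate is substring of word+word
"verticalvertical" contains "vticalre"? No
Is rotation = No


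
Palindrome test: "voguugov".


Word: "voguugov"
Reversed: "voguugov"
Forward == Backward? voguugov == voguugov
Palindrome = Yes


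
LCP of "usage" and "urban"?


Word 1: "usage"
Word 2: "urban"
Comparing from start:
  Pos 0: 'u' == 'u'
  Pos 1: 's' != 'r' (stop)
LCP = "u" (length 1)


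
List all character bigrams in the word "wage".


Word: "wage" (length 4)
Number of bigrams = 4 - 2 + 1 = 3
  Position 0: "wa"
  Position 1: "ag"
  Position 2: "ge"
Bigrams = "wa", "ag", "ge"


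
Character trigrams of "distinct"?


Word: "distinct" (length 8)
Number of trigrams = 8 - 3 + 1 = 6
  Position 0: "dis"
  Position 1: "ist"
  Position 2: "sti"
  Position 3: "tin"
  Position 4: "inc"
  Position 5: "nct"
Trigrams = "dis", "ist", "sti", "tin", "inc", "nct"


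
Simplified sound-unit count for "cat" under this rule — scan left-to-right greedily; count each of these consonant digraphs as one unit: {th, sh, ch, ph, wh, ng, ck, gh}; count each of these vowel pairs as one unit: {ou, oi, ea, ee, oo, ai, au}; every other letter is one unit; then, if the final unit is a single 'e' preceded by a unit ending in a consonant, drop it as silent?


Word: "cat" (3 letters)
Left-to-right scan:
  (1) 'c' (letter)
  (2) 'a' (letter)
  (3) 't' (letter)
Units from scan: 3
Sound units = 3 units


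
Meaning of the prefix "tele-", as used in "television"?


Prefix: tele-
As in: television -> tele- + vision
Meaning = distant


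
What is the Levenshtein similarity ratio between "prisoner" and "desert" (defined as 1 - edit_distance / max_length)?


Word 1: "prisoner" (length 8)
Word 2: "desert" (length 6)
One optimal edit sequence:
  1. delete 'p'  (+1)
  2. substitute 'r' -> 'd'  (+1)
  3. substitute 'i' -> 'e'  (+1)
  4. keep 's'
  5. delete 'o'  (+1)
  6. delete 'n'  (+1)
  7. keep 'e'
  8. keep 'r'
  9. insert 't'  (+1)
Edit distance = 6
Max length = max(8, 6) = 8
Similarity = 1 - 6/8
= 0.2500


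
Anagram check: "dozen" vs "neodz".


Word 1: "dozen" → sorted: denoz
Word 2: "neodz" → sorted: denoz
Same letters? denoz == denoz
Anagram = Yes


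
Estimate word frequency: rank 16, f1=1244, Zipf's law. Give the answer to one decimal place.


Zipf's law: f(r) = f(1) / r
f(1) = 1244
f(16) = 1244 / 16
= 77.8 occurrences


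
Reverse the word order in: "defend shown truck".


Original: "defend shown truck"
Words (1..n): defend | shown | truck
Reversed (n..1): truck | shown | defend
Result = "truck shown defend"


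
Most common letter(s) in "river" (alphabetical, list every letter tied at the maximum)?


Word: "river"
Letter counts:
  'e': 1
  'i': 1
  'r': 2
  'v': 1
Maximum count = 2
Most frequent = 'r' (2 times each)


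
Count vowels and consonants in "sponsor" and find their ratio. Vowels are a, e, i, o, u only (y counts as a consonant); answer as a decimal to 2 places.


Word: "sponsor"
Vowels (a,e,i,o,u): 2
Consonants: 5
Ratio = 2/5
= 0.40


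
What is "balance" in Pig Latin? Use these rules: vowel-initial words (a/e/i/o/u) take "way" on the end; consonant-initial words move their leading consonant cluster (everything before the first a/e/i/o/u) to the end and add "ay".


Word: "balance"
Starts with consonant(s) → move to end, add 'ay'
Consonant cluster: "b"
Pig Latin = "alancebay"


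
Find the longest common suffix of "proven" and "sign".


Word 1: "proven"
Word 2: "sign"
Comparing from end:
  Pos -1: 'n' == 'n'
  Pos -2: 'e' != 'g' (stop)
LCS = "n" (length 1)


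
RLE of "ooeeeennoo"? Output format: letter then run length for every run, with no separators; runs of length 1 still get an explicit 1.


String: "ooeeeennoo"
Scanning for consecutive runs:
  'o' x 2
  'e' x 4
  'n' x 2
  'o' x 2
RLE = "o2e4n2o2"


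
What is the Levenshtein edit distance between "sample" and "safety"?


Word 1: "sample" (length 6)
Word 2: "safety" (length 6)
One optimal edit sequence (insert/delete/substitute each cost 1):
  1. keep 's'
  2. keep 'a'
  3. substitute 'm' -> 'f'  (+1)
  4. substitute 'p' -> 'e'  (+1)
  5. substitute 'l' -> 't'  (+1)
  6. substitute 'e' -> 'y'  (+1)
Total edit operations: 4
Edit distance = 4


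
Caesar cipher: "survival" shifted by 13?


Word: "survival"
Shift: 13
Each letter → (letter + shift) mod 26:
  's' (18) + 13 = 5 → 'f'
  'u' (20) + 13 = 7 → 'h'
  'r' (17) + 13 = 4 → 'e'
  'v' (21) + 13 = 8 → 'i'
  'i' (8) + 13 = 21 → 'v'
  'v' (21) + 13 = 8 → 'i'
  'a' (0) + 13 = 13 → 'n'
  'l' (11) + 13 = 24 → 'y'
Result = "fheiviny"


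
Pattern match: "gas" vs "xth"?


Pattern of "gas": [0, 1, 2]
Pattern of "xth": [0, 1, 2]
Patterns match
Same pattern = Yes


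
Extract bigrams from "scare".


Word: "scare" (length 5)
Number of bigrams = 5 - 2 + 1 = 4
  Position 0: "sc"
  Position 1: "ca"
  Position 2: "ar"
  Position 3: "re"
Bigrams = "sc", "ca", "ar", "re"


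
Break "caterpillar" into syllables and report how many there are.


Word: "caterpillar"
Syllable breakdown: cat · er · pil · lar
Counting: 4 parts
= 4 syllables


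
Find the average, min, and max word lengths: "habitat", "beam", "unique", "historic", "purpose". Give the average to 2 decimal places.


Lengths: "habitat"=7, "beam"=4, "unique"=6, "historic"=8, "purpose"=7
Sum = 32, Count = 5
Average = 32/5 = 6.40
= avg=6.40, min=4, max=8


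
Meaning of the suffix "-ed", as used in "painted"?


Suffix: -ed
Example: painted = paint + -ed
Meaning = past tense


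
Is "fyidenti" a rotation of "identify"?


Word: "identify", Candidate: "fyidenti"
Method: check if candidate is substring of word+word
"identifyidentify" contains "fyidenti"? Yes
Is rotation = Yes


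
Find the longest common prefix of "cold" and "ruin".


Word 1: "cold"
Word 2: "ruin"
Comparing from start:
  Pos 0: 'c' != 'r' (stop)
LCP = "" (length 0)


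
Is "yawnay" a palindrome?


Word: "yawnay"
Reversed: "yanway"
Forward == Backward? yawnay != yanway
Palindrome = No


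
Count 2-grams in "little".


Word: "little" (length 6)
Number of 2-grams = length - 2 + 1 = 6 - 2 + 1
= 5


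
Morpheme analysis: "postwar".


Word: "postwar"
Morphemes: post- / war
Each morpheme carries meaning
= 2 morphemes


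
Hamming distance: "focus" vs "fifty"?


Comparing character by character (same length = 5):
  Pos 0: 'f' vs 'f' =
  Pos 1: 'o' vs 'i' !=
  Pos 2: 'c' vs 'f' !=
  Pos 3: 'u' vs 't' !=
  Pos 4: 's' vs 'y' !=
Hamming distance = 4


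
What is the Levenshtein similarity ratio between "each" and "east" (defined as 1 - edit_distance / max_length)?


Word 1: "each" (length 4)
Word 2: "east" (length 4)
One optimal edit sequence:
  1. keep 'e'
  2. keep 'a'
  3. substitute 'c' -> 's'  (+1)
  4. substitute 'h' -> 't'  (+1)
Edit distance = 2
Max length = max(4, 4) = 4
Similarity = 1 - 2/4
= 0.5000


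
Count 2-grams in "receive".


Word: "receive" (length 7)
Number of 2-grams = length - 2 + 1 = 7 - 2 + 1
= 6


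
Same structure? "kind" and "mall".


Pattern of "kind": [0, 1, 2, 3]
Pattern of "mall": [0, 1, 2, 2]
Patterns do not match
Same pattern = No


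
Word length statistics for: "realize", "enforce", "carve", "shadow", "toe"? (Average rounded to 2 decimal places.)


Lengths: "realize"=7, "enforce"=7, "carve"=5, "shadow"=6, "toe"=3
Sum = 28, Count = 5
Average = 28/5 = 5.60
= avg=5.60, min=3, max=7


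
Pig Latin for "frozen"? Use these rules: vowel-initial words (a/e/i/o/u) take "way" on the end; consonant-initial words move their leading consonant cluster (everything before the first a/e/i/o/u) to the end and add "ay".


Word: "frozen"
Starts with consonant(s) → move to end, add 'ay'
Consonant cluster: "fr"
Pig Latin = "ozenfray"


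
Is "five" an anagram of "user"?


Word 1: "user" → sorted: ersu
Word 2: "five" → sorted: efiv
Same letters? ersu != efiv
Anagram = No


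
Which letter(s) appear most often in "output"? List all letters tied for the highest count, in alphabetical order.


Word: "output"
Letter counts:
  'o': 1
  'p': 1
  't': 2
  'u': 2
Maximum count = 2
Most frequent = 't', 'u' (2 times each)


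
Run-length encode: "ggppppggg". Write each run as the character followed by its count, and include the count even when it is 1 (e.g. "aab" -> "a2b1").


String: "ggppppggg"
Scanning for consecutive runs:
  'g' x 2
  'p' x 4
  'g' x 3
RLE = "g2p4g3"


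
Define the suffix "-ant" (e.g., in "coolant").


Suffix: -ant
Example: coolant = cool + -ant
Meaning = one who / that which


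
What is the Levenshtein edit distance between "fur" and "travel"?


Word 1: "fur" (length 3)
Word 2: "travel" (length 6)
One optimal edit sequence (insert/delete/substitute each cost 1):
  1. insert 't'  (+1)
  2. insert 'r'  (+1)
  3. insert 'a'  (+1)
  4. substitute 'f' -> 'v'  (+1)
  5. substitute 'u' -> 'e'  (+1)
  6. substitute 'r' -> 'l'  (+1)
Total edit operations: 6
Edit distance = 6


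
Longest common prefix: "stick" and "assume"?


Word 1: "stick"
Word 2: "assume"
Comparing from start:
  Pos 0: 's' != 'a' (stop)
LCP = "" (length 0)


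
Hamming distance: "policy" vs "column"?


Comparing character by character (same length = 6):
  Pos 0: 'p' vs 'c' !=
  Pos 1: 'o' vs 'o' =
  Pos 2: 'l' vs 'l' =
  Pos 3: 'i' vs 'u' !=
  Pos 4: 'c' vs 'm' !=
  Pos 5: 'y' vs 'n' !=
Hamming distance = 4


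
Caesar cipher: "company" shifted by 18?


Word: "company"
Shift: 18
Each letter → (letter + shift) mod 26:
  'c' (2) + 18 = 20 → 'u'
  'o' (14) + 18 = 6 → 'g'
  'm' (12) + 18 = 4 → 'e'
  'p' (15) + 18 = 7 → 'h'
  'a' (0) + 18 = 18 → 's'
  'n' (13) + 18 = 5 → 'f'
  'y' (24) + 18 = 16 → 'q'
Result = "ugehsfq"


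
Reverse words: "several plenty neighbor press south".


Original: "several plenty neighbor press south"
Words (1..n): several | plenty | neighbor | press | south
Reversed (n..1): south | press | neighbor | plenty | several
Result = "south press neighbor plenty several"


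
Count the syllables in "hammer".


Word: "hammer"
Syllable breakdown: ham | mer
Counting: 2 parts
= 2 syllables


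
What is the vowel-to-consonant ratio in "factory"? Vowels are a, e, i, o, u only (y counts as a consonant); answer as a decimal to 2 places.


Word: "factory"
Vowels (a,e,i,o,u): 2
Consonants: 5
Ratio = 2/5
= 0.40


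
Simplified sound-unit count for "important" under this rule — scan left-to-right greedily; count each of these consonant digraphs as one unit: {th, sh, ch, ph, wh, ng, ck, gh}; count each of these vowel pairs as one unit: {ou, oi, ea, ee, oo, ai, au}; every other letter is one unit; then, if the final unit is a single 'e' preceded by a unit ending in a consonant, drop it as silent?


Word: "important" (9 letters)
Left-to-right scan:
  [1] 'i' (letter)
  [2] 'm' (letter)
  [3] 'p' (letter)
  [4] 'o' (letter)
  [5] 'r' (letter)
  [6] 't' (letter)
  [7] 'a' (letter)
  [8] 'n' (letter)
  [9] 't' (letter)
Units from scan: 9
Sound units = 9 units


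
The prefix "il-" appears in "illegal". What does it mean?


Prefix: il-
Example: illegal (il- + legal)
Meaning = not


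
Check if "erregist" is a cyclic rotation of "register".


Word: "register", Candidate: "erregist"
Method: check if candidate is substring of word+word
"registerregister" contains "erregist"? Yes
Is rotation = Yes


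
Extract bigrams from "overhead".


Word: "overhead" (length 8)
Number of bigrams = 8 - 2 + 1 = 7
  Position 0: "ov"
  Position 1: "ve"
  Position 2: "er"
  Position 3: "rh"
  Position 4: "he"
  Position 5: "ea"
  Position 6: "ad"
Bigrams = "ov", "ve", "er", "rh", "he", "ea", "ad"


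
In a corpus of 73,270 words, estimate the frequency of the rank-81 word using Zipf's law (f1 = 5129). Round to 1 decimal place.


Zipf's law: f(r) = f(1) / r
f(1) = 5129
f(81) = 5129 / 81
= 63.3 occurrences


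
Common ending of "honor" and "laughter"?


Word 1: "honor"
Word 2: "laughter"
Comparing from end:
  Pos -1: 'r' == 'r'
  Pos -2: 'o' != 'e' (stop)
LCS = "r" (length 1)


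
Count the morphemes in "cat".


Word: "cat"
Morphemes: cat
Each morpheme carries meaning
= 1 morpheme


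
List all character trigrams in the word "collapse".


Word: "collapse" (length 8)
Number of trigrams = 8 - 3 + 1 = 6
  Position 0: "col"
  Position 1: "oll"
  Position 2: "lla"
  Position 3: "lap"
  Position 4: "aps"
  Position 5: "pse"
Trigrams = "col", "oll", "lla", "lap", "aps", "pse"


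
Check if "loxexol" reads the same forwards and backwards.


Word: "loxexol"
Reversed: "loxexol"
Forward == Backward? loxexol == loxexol
Palindrome = Yes


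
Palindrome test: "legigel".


Word: "legigel"
Reversed: "legigel"
Forward == Backward? legigel == legigel
Palindrome = Yes


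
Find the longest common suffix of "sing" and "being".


Word 1: "sing"
Word 2: "being"
Comparing from end:
  Pos -1: 'g' == 'g'
  Pos -2: 'n' == 'n'
  Pos -3: 'i' == 'i'
  Pos -4: 's' != 'e' (stop)
LCS = "ing" (length 3)


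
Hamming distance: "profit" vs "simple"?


Comparing character by character (same length = 6):
  Pos 0: 'p' vs 's' !=
  Pos 1: 'r' vs 'i' !=
  Pos 2: 'o' vs 'm' !=
  Pos 3: 'f' vs 'p' !=
  Pos 4: 'i' vs 'l' !=
  Pos 5: 't' vs 'e' !=
Hamming distance = 6


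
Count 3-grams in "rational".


Word: "rational" (length 8)
Number of 3-grams = length - 3 + 1 = 8 - 3 + 1
= 6


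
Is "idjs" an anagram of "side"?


Word 1: "side" → sorted: deis
Word 2: "idjs" → sorted: dijs
Same letters? deis != dijs
Anagram = No


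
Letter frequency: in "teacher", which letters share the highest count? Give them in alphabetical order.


Word: "teacher"
Letter counts:
  'a': 1
  'c': 1
  'e': 2
  'h': 1
  'r': 1
  't': 1
Maximum count = 2
Most frequent = 'e' (2 times each)


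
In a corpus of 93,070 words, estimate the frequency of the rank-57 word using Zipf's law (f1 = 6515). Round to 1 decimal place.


Zipf's law: f(r) = f(1) / r
f(1) = 6515
f(57) = 6515 / 57
= 114.3 occurrences
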